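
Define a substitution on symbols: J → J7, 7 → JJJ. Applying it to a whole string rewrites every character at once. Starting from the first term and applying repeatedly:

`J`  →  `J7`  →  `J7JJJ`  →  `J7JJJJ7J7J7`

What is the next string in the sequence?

Expanding J7JJJJ7J7J7: J→J7, 7→JJJ, J→J7, J→J7, J→J7, J→J7, 7→JJJ, J→J7, 7→JJJ, J→J7, 7→JJJ. Concatenated: J7 JJJ J7 J7 J7 J7 JJJ J7 JJJ J7 JJJ.

J7JJJJ7J7J7J7JJJJ7JJJJ7JJJ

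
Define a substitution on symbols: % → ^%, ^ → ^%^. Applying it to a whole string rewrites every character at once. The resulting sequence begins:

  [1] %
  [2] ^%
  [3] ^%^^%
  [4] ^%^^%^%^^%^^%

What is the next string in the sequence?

^%^^%^%^^%^^%^%^^%^%^^%^^%^%^^%^^%

Replace each of the 13 characters of ^%^^%^%^^%^^% in place — ^%^ ^% ^%^ ^%^ ^% ^%^ ^% ^%^ ^%^ ^% ^%^ ^%^ ^% — and concatenate.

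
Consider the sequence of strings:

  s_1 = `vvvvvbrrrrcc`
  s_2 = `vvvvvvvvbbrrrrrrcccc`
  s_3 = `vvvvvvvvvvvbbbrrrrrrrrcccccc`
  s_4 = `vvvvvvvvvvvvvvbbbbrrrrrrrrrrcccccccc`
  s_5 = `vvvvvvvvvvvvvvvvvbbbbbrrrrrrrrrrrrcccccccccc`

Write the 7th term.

vvvvvvvvvvvvvvvvvvvvvvvbbbbbbbrrrrrrrrrrrrrrrrcccccccccccccc

Term n consists of 3n-1 v's, followed by n-1 b's, followed by 2n r's, followed by 2n-2 c's, where the shown terms are n = 2, 3, 4, 5, 6.
Setting n = 8 gives 23, 7, 16, 14 characters in each block.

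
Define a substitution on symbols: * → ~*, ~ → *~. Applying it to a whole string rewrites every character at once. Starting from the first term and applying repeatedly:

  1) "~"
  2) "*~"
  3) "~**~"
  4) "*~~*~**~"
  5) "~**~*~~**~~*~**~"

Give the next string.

Applying the rule to each of the 16 symbols of ~**~*~~**~~*~**~ gives the pieces *~ ~* ~* *~ ~* *~ *~ ~* ~* *~ *~ ~* *~ ~* ~* *~, which concatenate to the answer.

*~~*~**~~**~*~~*~**~*~~**~~*~**~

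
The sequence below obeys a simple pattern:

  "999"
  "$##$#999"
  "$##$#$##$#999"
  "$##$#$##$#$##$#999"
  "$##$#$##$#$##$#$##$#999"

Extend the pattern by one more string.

$##$#$##$#$##$#$##$#$##$#999

Every step adds $##$# at the front: s(k+1) = $##$#·s(k).
So the next term is $##$#·$##$#$##$#$##$#$##$#999.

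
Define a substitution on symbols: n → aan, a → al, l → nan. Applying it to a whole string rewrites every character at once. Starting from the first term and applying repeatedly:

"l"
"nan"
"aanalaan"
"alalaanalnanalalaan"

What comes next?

Rewriting the 19 symbols of alalaanalnanalalaan one by one yields al nan al nan al al aan al nan aan al aan al nan al nan al al aan; concatenated:

alnanalnanalalaanalnanaanalaanalnanalnanalalaan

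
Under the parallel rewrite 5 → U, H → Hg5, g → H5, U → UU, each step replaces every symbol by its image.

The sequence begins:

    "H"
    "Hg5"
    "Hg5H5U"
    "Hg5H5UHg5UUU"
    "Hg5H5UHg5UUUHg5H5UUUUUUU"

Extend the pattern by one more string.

Rewriting the 24 symbols of Hg5H5UHg5UUUHg5H5UUUUUUU one by one yields Hg5 H5 U Hg5 U UU Hg5 H5 U UU UU UU Hg5 H5 U Hg5 U UU UU UU UU UU UU UU; concatenated:

Hg5H5UHg5UUUHg5H5UUUUUUUHg5H5UHg5UUUUUUUUUUUUUUU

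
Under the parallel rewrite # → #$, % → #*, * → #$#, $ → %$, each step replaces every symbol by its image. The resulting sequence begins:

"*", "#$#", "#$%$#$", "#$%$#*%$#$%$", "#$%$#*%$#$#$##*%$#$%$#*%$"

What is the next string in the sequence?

φ(#$%$#*%$#$#$##*%$#$%$#*%$) expands symbol-by-symbol to #$ %$ #* %$ #$ #$# #* %$ #$ %$ #$ %$ #$ #$ #$# #* %$ #$ %$ #* %$ #$ #$# #* %$; joining the 25 pieces gives the next term.

#$%$#*%$#$#$##*%$#$%$#$%$#$#$#$##*%$#$%$#*%$#$#$##*%$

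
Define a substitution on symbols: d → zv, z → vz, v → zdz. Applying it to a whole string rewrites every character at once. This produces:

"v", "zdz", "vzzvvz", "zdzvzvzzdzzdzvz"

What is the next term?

vzzvvzzdzvzzdzvzvzzvvzvzzvvzzdzvz

Applying the rule to each of the 15 symbols of zdzvzvzzdzzdzvz gives the pieces vz zv vz zdz vz zdz vz vz zv vz vz zv vz zdz vz, which concatenate to the answer.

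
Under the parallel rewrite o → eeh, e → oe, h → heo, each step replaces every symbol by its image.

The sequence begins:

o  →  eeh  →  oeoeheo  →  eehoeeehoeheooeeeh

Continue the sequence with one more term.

Applying the rule to each of the 18 symbols of eehoeeehoeheooeeeh gives the pieces oe oe heo eeh oe oe oe heo eeh oe heo oe eeh eeh oe oe oe heo, which concatenate to the answer.

oeoeheoeehoeoeoeheoeehoeheooeeeheehoeoeoeheo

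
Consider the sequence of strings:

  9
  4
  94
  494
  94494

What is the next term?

49494494

Each term (from the third on) is the two preceding terms concatenated in order: term 3 = 9·4 = 94.
The next term joins 494 and 94494.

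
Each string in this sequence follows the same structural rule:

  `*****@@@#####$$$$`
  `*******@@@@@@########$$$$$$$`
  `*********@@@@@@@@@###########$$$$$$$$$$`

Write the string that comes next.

***********@@@@@@@@@@@@##############$$$$$$$$$$$$$

Reading off run lengths: * runs 5, 7, 9; @ runs 3, 6, 9; # runs 5, 8, 11; $ runs 4, 7, 10 — each is linear in n (n = 1, 2, …).
For the next term, n = 4, so the run lengths are 11, 12, 14, 13.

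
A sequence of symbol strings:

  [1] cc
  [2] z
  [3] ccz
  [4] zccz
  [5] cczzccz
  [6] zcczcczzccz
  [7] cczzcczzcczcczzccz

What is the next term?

zcczcczzcczcczzcczzcczcczzccz

From term 3 onward, concatenate the second-to-last term with the last: cc·z = ccz, z·ccz = zccz, …
Continuing: zcczcczzccz · cczzcczzcczcczzccz gives term 8.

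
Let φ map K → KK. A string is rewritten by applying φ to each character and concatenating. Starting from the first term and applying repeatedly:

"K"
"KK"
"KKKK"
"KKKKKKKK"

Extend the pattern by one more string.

Expanding KKKKKKKK: K→KK, K→KK, K→KK, K→KK, K→KK, K→KK, K→KK, K→KK. Concatenated: KK KK KK KK KK KK KK KK.

KKKKKKKKKKKKKKKK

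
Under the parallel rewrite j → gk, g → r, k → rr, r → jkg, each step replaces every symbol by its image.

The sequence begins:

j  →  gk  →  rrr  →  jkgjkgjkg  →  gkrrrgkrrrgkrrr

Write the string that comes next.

rrrjkgjkgjkgrrrjkgjkgjkgrrrjkgjkgjkg

Replace each of the 15 characters of gkrrrgkrrrgkrrr in place — r rr jkg jkg jkg r rr jkg jkg jkg r rr jkg jkg jkg — and concatenate.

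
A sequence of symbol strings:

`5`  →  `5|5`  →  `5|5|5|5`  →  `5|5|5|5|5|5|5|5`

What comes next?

s(k+1) = s(k)·|·s(k) — each term doubles the last with '|' between the halves.
So the next term is two copies of 5|5|5|5|5|5|5|5 with '|' between the halves.

5|5|5|5|5|5|5|5|5|5|5|5|5|5|5|5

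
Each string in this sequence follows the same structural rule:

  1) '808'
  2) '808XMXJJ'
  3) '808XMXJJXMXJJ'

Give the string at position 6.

808XMXJJXMXJJXMXJJXMXJJXMXJJ

Each term is the previous one with XMXJJ appended.
From 808XMXJJXMXJJ, 3 further steps: 808XMXJJXMXJJ → 808XMXJJXMXJJXMXJJ → 808XMXJJXMXJJXMXJJXMXJJ → (answer).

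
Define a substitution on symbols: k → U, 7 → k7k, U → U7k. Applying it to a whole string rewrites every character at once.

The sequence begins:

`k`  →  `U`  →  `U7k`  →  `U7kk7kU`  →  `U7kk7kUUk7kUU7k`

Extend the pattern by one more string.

Replace each of the 15 characters of U7kk7kUUk7kUU7k in place — U7k k7k U U k7k U U7k U7k U k7k U U7k U7k k7k U — and concatenate.

U7kk7kUUk7kUU7kU7kUk7kUU7kU7kk7kU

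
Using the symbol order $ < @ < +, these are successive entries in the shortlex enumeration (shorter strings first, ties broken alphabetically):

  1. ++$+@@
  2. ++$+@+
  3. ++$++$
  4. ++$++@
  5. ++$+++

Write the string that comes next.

++@$$$

The successor of ++$+++ increments the rightmost position that isn't already + and resets every position after it to $.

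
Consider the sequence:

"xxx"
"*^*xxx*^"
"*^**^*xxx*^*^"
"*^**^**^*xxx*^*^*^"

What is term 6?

Every step adds *^* to the front and *^ to the end of the previous string.
From *^**^**^*xxx*^*^*^, 2 further steps: *^**^**^*xxx*^*^*^ → *^**^**^**^*xxx*^*^*^*^ → (answer).

*^**^**^**^**^*xxx*^*^*^*^*^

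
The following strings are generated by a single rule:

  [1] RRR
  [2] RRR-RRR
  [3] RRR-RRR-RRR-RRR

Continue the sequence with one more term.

s(k+1) = s(k)·-·s(k) — each term doubles the last with '-' between the halves.
Doubling RRR-RRR-RRR-RRR with '-' between the halves:

RRR-RRR-RRR-RRR-RRR-RRR-RRR-RRR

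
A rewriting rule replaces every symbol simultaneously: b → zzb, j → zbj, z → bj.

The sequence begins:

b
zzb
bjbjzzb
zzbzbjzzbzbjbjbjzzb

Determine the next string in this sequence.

φ(zzbzbjzzbzbjbjbjzzb) expands symbol-by-symbol to bj bj zzb bj zzb zbj bj bj zzb bj zzb zbj zzb zbj zzb zbj bj bj zzb; joining the 19 pieces gives the next term.

bjbjzzbbjzzbzbjbjbjzzbbjzzbzbjzzbzbjzzbzbjbjbjzzb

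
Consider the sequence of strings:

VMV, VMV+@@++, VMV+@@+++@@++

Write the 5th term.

VMV+@@+++@@+++@@+++@@++

Each term is the previous one with +@@++ appended.
From VMV+@@+++@@++, 2 further steps: VMV+@@+++@@++ → VMV+@@+++@@+++@@++ → (answer).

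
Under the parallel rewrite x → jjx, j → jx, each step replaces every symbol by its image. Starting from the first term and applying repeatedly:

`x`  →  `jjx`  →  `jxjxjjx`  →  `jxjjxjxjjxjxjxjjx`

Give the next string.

Rewriting the 17 symbols of jxjjxjxjjxjxjxjjx one by one yields jx jjx jx jx jjx jx jjx jx jx jjx jx jjx jx jjx jx jx jjx; concatenated:

jxjjxjxjxjjxjxjjxjxjxjjxjxjjxjxjjxjxjxjjx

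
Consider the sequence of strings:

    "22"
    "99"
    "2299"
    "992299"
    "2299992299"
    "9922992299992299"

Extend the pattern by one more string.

From term 3 onward, concatenate the second-to-last term with the last: 22·99 = 2299, 99·2299 = 992299, …
Continuing: 2299992299 · 9922992299992299 gives term 7.

22999922999922992299992299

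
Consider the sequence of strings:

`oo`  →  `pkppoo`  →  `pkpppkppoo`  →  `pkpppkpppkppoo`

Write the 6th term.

Every step adds pkpp at the front: s(k+1) = pkpp·s(k).
From pkpppkpppkppoo, 2 further steps: pkpppkpppkppoo → pkpppkpppkpppkppoo → (answer).

pkpppkpppkpppkpppkppoo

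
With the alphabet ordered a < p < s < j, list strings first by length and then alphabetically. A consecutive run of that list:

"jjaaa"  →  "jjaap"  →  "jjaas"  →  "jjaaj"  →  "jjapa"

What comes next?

Find the rightmost character of jjapa below j, bump it to the next letter, and reset everything to its right to a.

jjapp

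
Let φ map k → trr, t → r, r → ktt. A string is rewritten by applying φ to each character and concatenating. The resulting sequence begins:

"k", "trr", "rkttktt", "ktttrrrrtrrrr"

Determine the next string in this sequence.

trrrrrkttkttkttkttrkttkttkttktt

Replace each of the 13 characters of ktttrrrrtrrrr in place — trr r r r ktt ktt ktt ktt r ktt ktt ktt ktt — and concatenate.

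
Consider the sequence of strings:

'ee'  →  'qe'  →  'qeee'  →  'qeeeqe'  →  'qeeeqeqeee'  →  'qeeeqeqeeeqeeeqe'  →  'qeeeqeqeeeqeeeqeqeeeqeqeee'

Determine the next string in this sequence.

From term 3 onward, concatenate the last term with the second-to-last: qe·ee = qeee, qeee·qe = qeeeqe, …
So term 8 is qeeeqeqeeeqeeeqeqeeeqeqeee·qeeeqeqeeeqeeeqe.

qeeeqeqeeeqeeeqeqeeeqeqeeeqeeeqeqeeeqeeeqe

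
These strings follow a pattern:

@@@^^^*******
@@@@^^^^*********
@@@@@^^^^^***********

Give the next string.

Each string has the form @^{n} ^^{n} *^{2n+1}, where the shown terms are n = 3, 4, 5.
Setting n = 6 gives 6, 6, 13 characters in each block.

@@@@@@^^^^^^*************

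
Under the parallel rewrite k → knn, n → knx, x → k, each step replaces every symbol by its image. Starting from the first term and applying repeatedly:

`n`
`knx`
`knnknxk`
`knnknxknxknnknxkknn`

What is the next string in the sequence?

knnknxknxknnknxkknnknxkknnknxknxknnknxkknnknnknxknx

φ(knnknxknxknnknxkknn) expands symbol-by-symbol to knn knx knx knn knx k knn knx k knn knx knx knn knx k knn knn knx knx; joining the 19 pieces gives the next term.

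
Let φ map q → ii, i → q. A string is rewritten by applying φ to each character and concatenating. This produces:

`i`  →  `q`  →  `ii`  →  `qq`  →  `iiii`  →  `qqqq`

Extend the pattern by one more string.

Expanding qqqq: q→ii, q→ii, q→ii, q→ii. Concatenated: ii ii ii ii.

iiiiiiii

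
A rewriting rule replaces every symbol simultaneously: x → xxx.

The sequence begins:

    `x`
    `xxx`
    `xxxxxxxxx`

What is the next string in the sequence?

xxxxxxxxxxxxxxxxxxxxxxxxxxx

Apply φ to xxxxxxxxx symbol by symbol: x→xxx, x→xxx, x→xxx, x→xxx, x→xxx, x→xxx, x→xxx, x→xxx, x→xxx; joined: xxx xxx xxx xxx xxx xxx xxx xxx xxx.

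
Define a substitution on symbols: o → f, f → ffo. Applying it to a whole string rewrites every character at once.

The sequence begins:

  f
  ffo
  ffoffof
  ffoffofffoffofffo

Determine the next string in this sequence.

φ(ffoffofffoffofffo) expands symbol-by-symbol to ffo ffo f ffo ffo f ffo ffo ffo f ffo ffo f ffo ffo ffo f; joining the 17 pieces gives the next term.

ffoffofffoffofffoffoffofffoffofffoffoffof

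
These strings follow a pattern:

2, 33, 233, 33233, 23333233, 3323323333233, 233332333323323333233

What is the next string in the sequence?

3323323333233233332333323323333233

From term 3 onward, concatenate the second-to-last term with the last: 2·33 = 233, 33·233 = 33233, …
The next term joins 3323323333233 and 233332333323323333233.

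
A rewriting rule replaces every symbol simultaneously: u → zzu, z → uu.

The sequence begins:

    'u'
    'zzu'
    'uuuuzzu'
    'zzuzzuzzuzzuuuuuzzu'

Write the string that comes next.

Rewriting the 19 symbols of zzuzzuzzuzzuuuuuzzu one by one yields uu uu zzu uu uu zzu uu uu zzu uu uu zzu zzu zzu zzu zzu uu uu zzu; concatenated:

uuuuzzuuuuuzzuuuuuzzuuuuuzzuzzuzzuzzuzzuuuuuzzu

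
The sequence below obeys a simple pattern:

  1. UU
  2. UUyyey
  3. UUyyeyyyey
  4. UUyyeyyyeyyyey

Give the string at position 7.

Each term is the previous one with yyey appended.
From UUyyeyyyeyyyey, 3 further steps: UUyyeyyyeyyyey → UUyyeyyyeyyyeyyyey → UUyyeyyyeyyyeyyyeyyyey → (answer).

UUyyeyyyeyyyeyyyeyyyeyyyey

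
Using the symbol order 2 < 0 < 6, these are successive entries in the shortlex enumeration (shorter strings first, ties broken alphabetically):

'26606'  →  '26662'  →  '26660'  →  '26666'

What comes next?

The successor of 26666 increments the rightmost position that isn't already 6 and resets every position after it to 2.

02222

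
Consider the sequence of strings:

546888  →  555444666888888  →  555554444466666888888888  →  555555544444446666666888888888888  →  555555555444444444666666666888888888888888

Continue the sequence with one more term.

555555555554444444444466666666666888888888888888888

The n-th term is 2n-1 5's then 2n-1 4's then 2n-1 6's then 3n 8's (n = 1, 2, …).
At n = 6 the blocks have lengths 11, 11, 11, 18.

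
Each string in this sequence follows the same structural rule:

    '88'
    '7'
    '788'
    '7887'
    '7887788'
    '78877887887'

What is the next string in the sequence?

788778878877887788

From term 3 onward, concatenate the last term with the second-to-last: 7·88 = 788, 788·7 = 7887, …
So term 7 is 78877887887·7887788.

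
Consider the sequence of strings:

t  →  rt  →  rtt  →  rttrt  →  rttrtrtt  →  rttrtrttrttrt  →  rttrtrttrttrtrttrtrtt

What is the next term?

Each term (from the third on) is the previous term followed by the one before it: term 3 = rt·t = rtt.
The next term joins rttrtrttrttrtrttrtrtt and rttrtrttrttrt.

rttrtrttrttrtrttrtrttrttrtrttrttrt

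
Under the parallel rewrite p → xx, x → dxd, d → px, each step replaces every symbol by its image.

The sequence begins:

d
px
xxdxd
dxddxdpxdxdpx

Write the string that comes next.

Rewriting the 13 symbols of dxddxdpxdxdpx one by one yields px dxd px px dxd px xx dxd px dxd px xx dxd; concatenated:

pxdxdpxpxdxdpxxxdxdpxdxdpxxxdxd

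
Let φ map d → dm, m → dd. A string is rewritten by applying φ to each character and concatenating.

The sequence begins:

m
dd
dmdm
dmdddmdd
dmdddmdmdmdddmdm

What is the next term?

dmdddmdmdmdddmdddmdddmdmdmdddmdd

Replace each of the 16 characters of dmdddmdmdmdddmdm in place — dm dd dm dm dm dd dm dd dm dd dm dm dm dd dm dd — and concatenate.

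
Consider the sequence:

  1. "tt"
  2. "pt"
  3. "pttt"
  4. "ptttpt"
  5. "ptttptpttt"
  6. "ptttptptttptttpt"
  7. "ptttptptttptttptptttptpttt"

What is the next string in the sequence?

ptttptptttptttptptttptptttptttptptttptttpt

From term 3 onward, concatenate the last term with the second-to-last: pt·tt = pttt, pttt·pt = ptttpt, …
So term 8 is ptttptptttptttptptttptpttt·ptttptptttptttpt.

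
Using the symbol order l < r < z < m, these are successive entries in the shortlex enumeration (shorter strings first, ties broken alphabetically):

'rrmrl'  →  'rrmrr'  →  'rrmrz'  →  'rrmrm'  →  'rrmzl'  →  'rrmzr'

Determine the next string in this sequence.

Treat rrmzr as a base-4 numeral over the given alphabet and add one, carrying through any trailing m's.

rrmzz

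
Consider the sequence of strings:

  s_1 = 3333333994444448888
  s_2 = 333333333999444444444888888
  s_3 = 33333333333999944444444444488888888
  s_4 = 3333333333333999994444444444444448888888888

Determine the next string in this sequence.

333333333333333999999444444444444444444888888888888

The n-th term is 2n+3 3's then n 9's then 3n 4's then 2n 8's, where the shown terms are n = 2, 3, 4, 5.
Setting n = 6 gives 15, 6, 18, 12 characters in each block.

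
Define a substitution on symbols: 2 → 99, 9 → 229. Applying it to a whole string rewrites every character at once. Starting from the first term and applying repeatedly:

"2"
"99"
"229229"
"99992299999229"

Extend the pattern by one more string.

Applying the rule to each of the 14 symbols of 99992299999229 gives the pieces 229 229 229 229 99 99 229 229 229 229 229 99 99 229, which concatenate to the answer.

22922922922999992292292292292299999229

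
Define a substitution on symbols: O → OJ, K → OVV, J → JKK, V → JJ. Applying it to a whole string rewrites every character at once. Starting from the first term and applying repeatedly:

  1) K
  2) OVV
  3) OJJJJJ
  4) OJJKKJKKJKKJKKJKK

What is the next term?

Rewriting the 17 symbols of OJJKKJKKJKKJKKJKK one by one yields OJ JKK JKK OVV OVV JKK OVV OVV JKK OVV OVV JKK OVV OVV JKK OVV OVV; concatenated:

OJJKKJKKOVVOVVJKKOVVOVVJKKOVVOVVJKKOVVOVVJKKOVVOVV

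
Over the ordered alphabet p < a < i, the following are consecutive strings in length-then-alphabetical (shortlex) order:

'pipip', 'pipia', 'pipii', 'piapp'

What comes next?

piapa

Find the rightmost character of piapp below i, bump it to the next letter, and reset everything to its right to p.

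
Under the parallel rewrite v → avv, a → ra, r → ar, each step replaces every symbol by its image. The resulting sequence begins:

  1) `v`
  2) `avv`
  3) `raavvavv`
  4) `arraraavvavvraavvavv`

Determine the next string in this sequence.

raararraarraraavvavvraavvavvarraraavvavvraavvavv

φ(arraraavvavvraavvavv) expands symbol-by-symbol to ra ar ar ra ar ra ra avv avv ra avv avv ar ra ra avv avv ra avv avv; joining the 20 pieces gives the next term.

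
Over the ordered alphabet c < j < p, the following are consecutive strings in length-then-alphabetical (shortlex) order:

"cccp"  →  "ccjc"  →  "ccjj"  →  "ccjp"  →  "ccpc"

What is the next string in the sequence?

Treat ccpc as a base-3 numeral over the given alphabet and add one, carrying through any trailing p's.

ccpj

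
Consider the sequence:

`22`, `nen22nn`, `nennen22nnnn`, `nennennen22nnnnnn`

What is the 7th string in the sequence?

nennennennennennen22nnnnnnnnnnnn

s(k+1) = nen·s(k)·nn, so each term gains nen as a prefix and nn as a suffix.
From nennennen22nnnnnn, 3 further steps: nennennen22nnnnnn → nennennennen22nnnnnnnn → nennennennennen22nnnnnnnnnn → (answer).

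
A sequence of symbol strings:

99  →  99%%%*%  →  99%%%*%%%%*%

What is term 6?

The strings grow by a fixed suffix %%%*% each time.
From 99%%%*%%%%*%, 3 further steps: 99%%%*%%%%*% → 99%%%*%%%%*%%%%*% → 99%%%*%%%%*%%%%*%%%%*% → (answer).

99%%%*%%%%*%%%%*%%%%*%%%%*%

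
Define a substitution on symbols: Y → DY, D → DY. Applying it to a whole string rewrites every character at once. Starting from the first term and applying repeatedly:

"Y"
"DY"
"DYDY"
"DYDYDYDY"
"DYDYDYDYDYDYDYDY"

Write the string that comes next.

Applying the rule to each of the 16 symbols of DYDYDYDYDYDYDYDY gives the pieces DY DY DY DY DY DY DY DY DY DY DY DY DY DY DY DY, which concatenate to the answer.

DYDYDYDYDYDYDYDYDYDYDYDYDYDYDYDY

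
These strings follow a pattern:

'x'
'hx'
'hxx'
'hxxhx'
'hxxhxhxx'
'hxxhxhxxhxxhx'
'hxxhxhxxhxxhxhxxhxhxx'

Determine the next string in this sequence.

From term 3 onward, concatenate the last term with the second-to-last: hx·x = hxx, hxx·hx = hxxhx, …
The next term joins hxxhxhxxhxxhxhxxhxhxx and hxxhxhxxhxxhx.

hxxhxhxxhxxhxhxxhxhxxhxxhxhxxhxxhx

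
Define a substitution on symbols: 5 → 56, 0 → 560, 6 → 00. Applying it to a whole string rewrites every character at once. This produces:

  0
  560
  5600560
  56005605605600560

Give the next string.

56005605605600560560056056005605605600560

Replace each of the 17 characters of 56005605605600560 in place — 56 00 560 560 56 00 560 56 00 560 56 00 560 560 56 00 560 — and concatenate.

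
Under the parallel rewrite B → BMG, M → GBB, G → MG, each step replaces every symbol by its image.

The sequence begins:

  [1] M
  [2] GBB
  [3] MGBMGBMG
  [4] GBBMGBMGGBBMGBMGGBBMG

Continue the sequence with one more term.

Rewriting the 21 symbols of GBBMGBMGGBBMGBMGGBBMG one by one yields MG BMG BMG GBB MG BMG GBB MG MG BMG BMG GBB MG BMG GBB MG MG BMG BMG GBB MG; concatenated:

MGBMGBMGGBBMGBMGGBBMGMGBMGBMGGBBMGBMGGBBMGMGBMGBMGGBBMG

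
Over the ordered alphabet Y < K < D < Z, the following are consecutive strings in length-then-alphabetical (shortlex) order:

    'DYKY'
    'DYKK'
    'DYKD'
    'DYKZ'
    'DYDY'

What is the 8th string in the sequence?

DYDZ

Advancing 3 positions from DYDY through DYDY → DYDK → DYDD reaches term 8.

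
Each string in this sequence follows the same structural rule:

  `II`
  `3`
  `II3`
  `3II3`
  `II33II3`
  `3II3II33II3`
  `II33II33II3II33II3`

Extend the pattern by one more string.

3II3II33II3II33II33II3II33II3

This is a Fibonacci-style word recurrence s(k) = s(k−2)·s(k−1): e.g. II·3 = II3.
So term 8 is 3II3II33II3·II33II33II3II33II3.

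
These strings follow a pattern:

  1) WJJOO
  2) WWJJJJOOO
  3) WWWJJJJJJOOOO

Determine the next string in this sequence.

WWWWJJJJJJJJOOOOO

The n-th term is n W's then 2n J's then n+1 O's (n = 1, 2, …).
At n = 4 the blocks have lengths 4, 8, 5.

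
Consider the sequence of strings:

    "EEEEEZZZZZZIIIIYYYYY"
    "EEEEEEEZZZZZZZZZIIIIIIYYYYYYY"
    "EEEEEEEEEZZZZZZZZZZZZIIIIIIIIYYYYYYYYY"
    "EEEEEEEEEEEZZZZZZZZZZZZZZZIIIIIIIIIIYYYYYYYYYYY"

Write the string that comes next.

The n-th term is 2n+1 E's then 3n Z's then 2n I's then 2n+1 Y's, where the shown terms are n = 2, 3, 4, 5.
For the next term, n = 6, so the run lengths are 13, 18, 12, 13.

EEEEEEEEEEEEEZZZZZZZZZZZZZZZZZZIIIIIIIIIIIIYYYYYYYYYYYYY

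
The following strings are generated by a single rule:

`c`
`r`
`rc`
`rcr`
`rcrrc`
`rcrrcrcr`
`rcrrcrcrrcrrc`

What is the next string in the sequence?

From term 3 onward, concatenate the last term with the second-to-last: r·c = rc, rc·r = rcr, …
So term 8 is rcrrcrcrrcrrc·rcrrcrcr.

rcrrcrcrrcrrcrcrrcrcr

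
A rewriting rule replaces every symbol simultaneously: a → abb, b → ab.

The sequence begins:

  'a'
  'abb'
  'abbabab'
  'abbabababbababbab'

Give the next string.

Rewriting the 17 symbols of abbabababbababbab one by one yields abb ab ab abb ab abb ab abb ab ab abb ab abb ab ab abb ab; concatenated:

abbabababbababbababbabababbababbabababbab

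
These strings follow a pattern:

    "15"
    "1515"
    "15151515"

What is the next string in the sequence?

1515151515151515

Each string is two copies of the previous one concatenated.
One more doubling of 15151515 gives the answer.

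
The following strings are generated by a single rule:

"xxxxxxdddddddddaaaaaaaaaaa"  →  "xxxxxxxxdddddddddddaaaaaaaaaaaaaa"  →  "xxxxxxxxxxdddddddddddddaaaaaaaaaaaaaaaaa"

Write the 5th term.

xxxxxxxxxxxxxxdddddddddddddddddaaaaaaaaaaaaaaaaaaaaaaa

Term n consists of 2n x's, followed by 2n+3 d's, followed by 3n+2 a's, where the shown terms are n = 3, 4, 5.
At n = 7 the blocks have lengths 14, 17, 23.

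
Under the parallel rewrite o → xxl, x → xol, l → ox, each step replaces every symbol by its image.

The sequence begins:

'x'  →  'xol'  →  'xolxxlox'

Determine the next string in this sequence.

xolxxloxxolxoloxxxlxol

Apply φ to xolxxlox symbol by symbol: x→xol, o→xxl, l→ox, x→xol, x→xol, l→ox, o→xxl, x→xol; joined: xol xxl ox xol xol ox xxl xol.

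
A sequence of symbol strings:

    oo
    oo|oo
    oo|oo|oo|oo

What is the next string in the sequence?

oo|oo|oo|oo|oo|oo|oo|oo

s(k+1) = s(k)·|·s(k) — each term doubles the last with '|' between the halves.
One more doubling of oo|oo|oo|oo gives the answer.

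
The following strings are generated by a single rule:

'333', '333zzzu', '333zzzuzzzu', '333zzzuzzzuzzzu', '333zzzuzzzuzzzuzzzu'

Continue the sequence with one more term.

333zzzuzzzuzzzuzzzuzzzu

Every step adds zzzu to the end: s(k+1) = s(k)·zzzu.
So the next term is 333zzzuzzzuzzzuzzzu·zzzu.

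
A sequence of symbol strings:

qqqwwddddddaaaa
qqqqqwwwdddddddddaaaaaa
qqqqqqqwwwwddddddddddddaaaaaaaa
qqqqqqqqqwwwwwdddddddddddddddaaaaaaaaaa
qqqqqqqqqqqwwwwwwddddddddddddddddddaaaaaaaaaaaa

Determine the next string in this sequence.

Term n consists of 2n-1 q's, followed by n w's, followed by 3n d's, followed by 2n a's, where the shown terms are n = 2, 3, 4, 5, 6.
At n = 7 the blocks have lengths 13, 7, 21, 14.

qqqqqqqqqqqqqwwwwwwwdddddddddddddddddddddaaaaaaaaaaaaaa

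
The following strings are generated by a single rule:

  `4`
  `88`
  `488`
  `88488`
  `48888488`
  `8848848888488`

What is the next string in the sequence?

488884888848848888488

This is a Fibonacci-style word recurrence s(k) = s(k−2)·s(k−1): e.g. 4·88 = 488.
The next term joins 48888488 and 8848848888488.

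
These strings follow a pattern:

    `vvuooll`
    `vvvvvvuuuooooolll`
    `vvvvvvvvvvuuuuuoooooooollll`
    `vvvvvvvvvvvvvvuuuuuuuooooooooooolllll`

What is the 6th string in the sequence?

vvvvvvvvvvvvvvvvvvvvvvuuuuuuuuuuuooooooooooooooooolllllll

Term n consists of 4n-2 v's, followed by 2n-1 u's, followed by 3n-1 o's, followed by n+1 l's (n = 1, 2, …).
At n = 6 the blocks have lengths 22, 11, 17, 7.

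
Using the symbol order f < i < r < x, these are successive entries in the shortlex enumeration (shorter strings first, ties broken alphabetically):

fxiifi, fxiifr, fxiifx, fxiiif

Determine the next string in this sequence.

fxiiii

Treat fxiiif as a base-4 numeral over the given alphabet and add one, carrying through any trailing x's.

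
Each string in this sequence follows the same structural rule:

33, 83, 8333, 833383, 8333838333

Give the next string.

8333838333833383

Each term (from the third on) is the previous term followed by the one before it: term 3 = 83·33 = 8333.
The next term joins 8333838333 and 833383.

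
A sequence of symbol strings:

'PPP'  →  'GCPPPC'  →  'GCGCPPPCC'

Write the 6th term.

GCGCGCGCGCPPPCCCCC

s(k+1) = GC·s(k)·C, so each term gains GC as a prefix and C as a suffix.
From GCGCPPPCC, 3 further steps: GCGCPPPCC → GCGCGCPPPCCC → GCGCGCGCPPPCCCC → (answer).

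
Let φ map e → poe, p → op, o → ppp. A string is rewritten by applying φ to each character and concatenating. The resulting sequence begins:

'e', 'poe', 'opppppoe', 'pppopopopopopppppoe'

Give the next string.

Applying the rule to each of the 19 symbols of pppopopopopopppppoe gives the pieces op op op ppp op ppp op ppp op ppp op ppp op op op op op ppp poe, which concatenate to the answer.

opopoppppoppppoppppoppppoppppopopopopopppppoe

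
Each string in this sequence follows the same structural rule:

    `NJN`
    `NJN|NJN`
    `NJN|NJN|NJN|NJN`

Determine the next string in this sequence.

s(k+1) = s(k)·|·s(k) — each term doubles the last with '|' between the halves.
Doubling NJN|NJN|NJN|NJN with '|' between the halves:

NJN|NJN|NJN|NJN|NJN|NJN|NJN|NJN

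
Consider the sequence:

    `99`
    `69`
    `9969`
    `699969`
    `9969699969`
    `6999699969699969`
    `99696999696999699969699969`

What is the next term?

From term 3 onward, concatenate the second-to-last term with the last: 99·69 = 9969, 69·9969 = 699969, …
Continuing: 6999699969699969 · 99696999696999699969699969 gives term 8.

699969996969996999696999696999699969699969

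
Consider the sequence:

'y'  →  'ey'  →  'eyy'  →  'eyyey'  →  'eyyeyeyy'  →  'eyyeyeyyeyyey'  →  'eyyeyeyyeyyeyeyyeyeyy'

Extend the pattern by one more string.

This is a Fibonacci-style word recurrence s(k) = s(k−1)·s(k−2): e.g. ey·y = eyy.
Continuing: eyyeyeyyeyyeyeyyeyeyy · eyyeyeyyeyyey gives term 8.

eyyeyeyyeyyeyeyyeyeyyeyyeyeyyeyyey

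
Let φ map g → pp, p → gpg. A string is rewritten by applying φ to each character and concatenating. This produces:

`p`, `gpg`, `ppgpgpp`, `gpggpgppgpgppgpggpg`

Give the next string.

ppgpgppppgpgppgpggpgppgpgppgpggpgppgpgppppgpgpp

Applying the rule to each of the 19 symbols of gpggpgppgpgppgpggpg gives the pieces pp gpg pp pp gpg pp gpg gpg pp gpg pp gpg gpg pp gpg pp pp gpg pp, which concatenate to the answer.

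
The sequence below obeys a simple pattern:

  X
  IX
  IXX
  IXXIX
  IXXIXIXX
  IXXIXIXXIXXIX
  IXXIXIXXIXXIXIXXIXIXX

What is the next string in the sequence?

IXXIXIXXIXXIXIXXIXIXXIXXIXIXXIXXIX

From term 3 onward, concatenate the last term with the second-to-last: IX·X = IXX, IXX·IX = IXXIX, …
Continuing: IXXIXIXXIXXIXIXXIXIXX · IXXIXIXXIXXIX gives term 8.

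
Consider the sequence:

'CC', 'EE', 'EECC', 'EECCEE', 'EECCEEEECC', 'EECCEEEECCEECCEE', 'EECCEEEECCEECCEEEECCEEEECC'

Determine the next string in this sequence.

EECCEEEECCEECCEEEECCEEEECCEECCEEEECCEECCEE

From term 3 onward, concatenate the last term with the second-to-last: EE·CC = EECC, EECC·EE = EECCEE, …
So term 8 is EECCEEEECCEECCEEEECCEEEECC·EECCEEEECCEECCEE.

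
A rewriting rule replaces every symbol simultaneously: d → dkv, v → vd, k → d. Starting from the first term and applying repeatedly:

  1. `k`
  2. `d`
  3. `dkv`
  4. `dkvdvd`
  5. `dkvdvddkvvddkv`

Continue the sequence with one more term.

dkvdvddkvvddkvdkvdvdvddkvdkvdvd

Applying the rule to each of the 14 symbols of dkvdvddkvvddkv gives the pieces dkv d vd dkv vd dkv dkv d vd vd dkv dkv d vd, which concatenate to the answer.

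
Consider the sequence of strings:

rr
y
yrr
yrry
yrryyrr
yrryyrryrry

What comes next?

This is a Fibonacci-style word recurrence s(k) = s(k−1)·s(k−2): e.g. y·rr = yrr.
So term 7 is yrryyrryrry·yrryyrr.

yrryyrryrryyrryyrr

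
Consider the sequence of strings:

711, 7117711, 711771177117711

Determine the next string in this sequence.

7117711771177117711771177117711

Every step duplicates the string with '7' between the halves.
So the next term is two copies of 711771177117711 with '7' between the halves.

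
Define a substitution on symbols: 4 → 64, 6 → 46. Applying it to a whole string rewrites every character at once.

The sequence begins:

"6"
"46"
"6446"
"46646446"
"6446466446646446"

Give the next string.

Rewriting the 16 symbols of 6446466446646446 one by one yields 46 64 64 46 64 46 46 64 64 46 46 64 46 64 64 46; concatenated:

46646446644646646446466446646446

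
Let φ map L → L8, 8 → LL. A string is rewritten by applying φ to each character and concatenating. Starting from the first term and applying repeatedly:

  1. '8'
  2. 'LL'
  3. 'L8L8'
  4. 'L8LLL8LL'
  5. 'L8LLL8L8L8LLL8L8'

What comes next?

Rewriting the 16 symbols of L8LLL8L8L8LLL8L8 one by one yields L8 LL L8 L8 L8 LL L8 LL L8 LL L8 L8 L8 LL L8 LL; concatenated:

L8LLL8L8L8LLL8LLL8LLL8L8L8LLL8LL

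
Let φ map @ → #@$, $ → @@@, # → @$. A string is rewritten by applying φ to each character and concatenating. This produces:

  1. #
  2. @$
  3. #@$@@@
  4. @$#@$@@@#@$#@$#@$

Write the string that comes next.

#@$@@@@$#@$@@@#@$#@$#@$@$#@$@@@@$#@$@@@@$#@$@@@

Replace each of the 17 characters of @$#@$@@@#@$#@$#@$ in place — #@$ @@@ @$ #@$ @@@ #@$ #@$ #@$ @$ #@$ @@@ @$ #@$ @@@ @$ #@$ @@@ — and concatenate.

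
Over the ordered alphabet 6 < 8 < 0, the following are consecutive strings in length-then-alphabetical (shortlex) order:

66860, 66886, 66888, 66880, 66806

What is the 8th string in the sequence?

66066

Advancing 3 positions from 66806 through 66806 → 66808 → 66800 reaches term 8.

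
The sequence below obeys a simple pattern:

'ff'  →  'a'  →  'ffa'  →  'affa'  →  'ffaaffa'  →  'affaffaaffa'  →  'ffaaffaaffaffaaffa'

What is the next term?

affaffaaffaffaaffaaffaffaaffa

This is a Fibonacci-style word recurrence s(k) = s(k−2)·s(k−1): e.g. ff·a = ffa.
Continuing: affaffaaffa · ffaaffaaffaffaaffa gives term 8.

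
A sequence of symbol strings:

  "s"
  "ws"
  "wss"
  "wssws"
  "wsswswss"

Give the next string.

From term 3 onward, concatenate the last term with the second-to-last: ws·s = wss, wss·ws = wssws, …
So term 6 is wsswswss·wssws.

wsswswsswssws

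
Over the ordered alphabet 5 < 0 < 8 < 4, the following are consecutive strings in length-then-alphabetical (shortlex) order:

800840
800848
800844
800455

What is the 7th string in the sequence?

800454

Stepping forward 3 times from 800455: 800455 → 800450 → 800458, then the target.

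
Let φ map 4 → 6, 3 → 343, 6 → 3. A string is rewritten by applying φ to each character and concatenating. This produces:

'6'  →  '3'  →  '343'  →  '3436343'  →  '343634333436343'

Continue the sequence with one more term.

Rewriting the 15 symbols of 343634333436343 one by one yields 343 6 343 3 343 6 343 343 343 6 343 3 343 6 343; concatenated:

343634333436343343343634333436343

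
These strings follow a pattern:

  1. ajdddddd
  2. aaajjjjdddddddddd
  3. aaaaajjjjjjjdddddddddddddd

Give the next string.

Term n consists of 2n-1 a's, followed by 3n-2 j's, followed by 4n+2 d's (n = 1, 2, …).
Setting n = 4 gives 7, 10, 18 characters in each block.

aaaaaaajjjjjjjjjjdddddddddddddddddd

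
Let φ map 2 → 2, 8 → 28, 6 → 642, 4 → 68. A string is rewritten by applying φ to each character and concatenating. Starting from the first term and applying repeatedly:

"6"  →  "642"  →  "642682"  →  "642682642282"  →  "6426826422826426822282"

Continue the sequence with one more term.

Rewriting the 22 symbols of 6426826422826426822282 one by one yields 642 68 2 642 28 2 642 68 2 2 28 2 642 68 2 642 28 2 2 2 28 2; concatenated:

642682642282642682228264268264228222282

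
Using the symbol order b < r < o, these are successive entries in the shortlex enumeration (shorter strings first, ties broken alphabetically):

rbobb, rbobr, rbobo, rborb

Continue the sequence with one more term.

Find the rightmost character of rborb below o, bump it to the next letter, and reset everything to its right to b.

rborr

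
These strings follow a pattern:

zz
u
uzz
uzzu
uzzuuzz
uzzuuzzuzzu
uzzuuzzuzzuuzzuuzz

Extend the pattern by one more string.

uzzuuzzuzzuuzzuuzzuzzuuzzuzzu

Each term (from the third on) is the previous term followed by the one before it: term 3 = u·zz = uzz.
So term 8 is uzzuuzzuzzuuzzuuzz·uzzuuzzuzzu.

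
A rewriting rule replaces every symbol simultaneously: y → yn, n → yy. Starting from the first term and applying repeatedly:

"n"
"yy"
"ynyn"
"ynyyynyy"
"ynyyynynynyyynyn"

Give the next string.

Rewriting the 16 symbols of ynyyynynynyyynyn one by one yields yn yy yn yn yn yy yn yy yn yy yn yn yn yy yn yy; concatenated:

ynyyynynynyyynyyynyyynynynyyynyy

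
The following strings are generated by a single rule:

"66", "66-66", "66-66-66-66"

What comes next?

Each string is two copies of the previous one joined by '-'.
One more doubling of 66-66-66-66 gives the answer.

66-66-66-66-66-66-66-66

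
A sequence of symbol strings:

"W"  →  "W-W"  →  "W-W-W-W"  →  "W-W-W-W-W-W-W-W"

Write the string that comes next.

Every step duplicates the string with '-' between the halves.
One more doubling of W-W-W-W-W-W-W-W gives the answer.

W-W-W-W-W-W-W-W-W-W-W-W-W-W-W-W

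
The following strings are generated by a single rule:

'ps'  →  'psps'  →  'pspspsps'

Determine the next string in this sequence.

Each string is two copies of the previous one concatenated.
So the next term is two copies of pspspsps.

pspspspspspspsps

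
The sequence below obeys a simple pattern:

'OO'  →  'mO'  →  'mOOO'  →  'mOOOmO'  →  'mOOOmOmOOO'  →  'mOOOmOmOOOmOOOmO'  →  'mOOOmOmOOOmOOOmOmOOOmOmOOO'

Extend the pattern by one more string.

Each term (from the third on) is the previous term followed by the one before it: term 3 = mO·OO = mOOO.
The next term joins mOOOmOmOOOmOOOmOmOOOmOmOOO and mOOOmOmOOOmOOOmO.

mOOOmOmOOOmOOOmOmOOOmOmOOOmOOOmOmOOOmOOOmO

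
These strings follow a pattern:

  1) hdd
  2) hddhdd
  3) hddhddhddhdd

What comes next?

s(k+1) = s(k)·s(k) — each term doubles the last.
Doubling hddhddhddhdd:

hddhddhddhddhddhddhddhdd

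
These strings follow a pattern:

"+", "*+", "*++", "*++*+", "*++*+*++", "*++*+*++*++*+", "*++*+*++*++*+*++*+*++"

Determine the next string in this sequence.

*++*+*++*++*+*++*+*++*++*+*++*++*+

This is a Fibonacci-style word recurrence s(k) = s(k−1)·s(k−2): e.g. *+·+ = *++.
The next term joins *++*+*++*++*+*++*+*++ and *++*+*++*++*+.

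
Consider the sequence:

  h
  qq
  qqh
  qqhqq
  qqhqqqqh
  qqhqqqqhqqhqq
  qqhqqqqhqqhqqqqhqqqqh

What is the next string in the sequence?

qqhqqqqhqqhqqqqhqqqqhqqhqqqqhqqhqq

From term 3 onward, concatenate the last term with the second-to-last: qq·h = qqh, qqh·qq = qqhqq, …
The next term joins qqhqqqqhqqhqqqqhqqqqh and qqhqqqqhqqhqq.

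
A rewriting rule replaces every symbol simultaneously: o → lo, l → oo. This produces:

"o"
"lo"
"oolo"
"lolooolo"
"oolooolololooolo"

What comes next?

lolooolololooolooolooolololooolo

φ(oolooolololooolo) expands symbol-by-symbol to lo lo oo lo lo lo oo lo oo lo oo lo lo lo oo lo; joining the 16 pieces gives the next term.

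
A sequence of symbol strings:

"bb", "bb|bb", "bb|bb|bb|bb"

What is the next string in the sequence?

bb|bb|bb|bb|bb|bb|bb|bb

s(k+1) = s(k)·|·s(k) — each term doubles the last with '|' between the halves.
One more doubling of bb|bb|bb|bb gives the answer.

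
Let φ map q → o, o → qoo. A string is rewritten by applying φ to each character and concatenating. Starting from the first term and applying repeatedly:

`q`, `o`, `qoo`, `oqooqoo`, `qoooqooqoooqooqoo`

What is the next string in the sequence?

oqooqooqoooqooqoooqooqooqoooqooqoooqooqoo

Replace each of the 17 characters of qoooqooqoooqooqoo in place — o qoo qoo qoo o qoo qoo o qoo qoo qoo o qoo qoo o qoo qoo — and concatenate.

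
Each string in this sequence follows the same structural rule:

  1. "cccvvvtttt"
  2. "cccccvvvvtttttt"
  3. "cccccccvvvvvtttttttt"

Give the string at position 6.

Term n consists of 2n-1 c's, followed by n+1 v's, followed by 2n t's, where the shown terms are n = 2, 3, 4.
Setting n = 7 gives 13, 8, 14 characters in each block.

cccccccccccccvvvvvvvvtttttttttttttt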